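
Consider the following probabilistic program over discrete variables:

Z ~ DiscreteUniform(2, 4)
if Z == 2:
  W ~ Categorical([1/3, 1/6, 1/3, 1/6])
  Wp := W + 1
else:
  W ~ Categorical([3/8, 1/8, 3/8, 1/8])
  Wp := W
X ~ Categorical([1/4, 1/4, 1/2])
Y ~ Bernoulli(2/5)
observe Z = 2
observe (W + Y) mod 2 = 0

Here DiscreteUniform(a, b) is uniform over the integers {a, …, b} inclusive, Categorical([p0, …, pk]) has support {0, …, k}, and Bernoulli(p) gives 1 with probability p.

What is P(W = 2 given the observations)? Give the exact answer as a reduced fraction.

Enumerate traces; 12 have nonzero weight after conditioning:
  (Z=2, W=0, X=0, Y=0) weight 1/60
  (Z=2, W=0, X=1, Y=0) weight 1/60
  (Z=2, W=0, X=2, Y=0) weight 1/30
  (Z=2, W=1, X=0, Y=1) weight 1/180
  (Z=2, W=1, X=1, Y=1) weight 1/180
  (Z=2, W=1, X=2, Y=1) weight 1/90
  (Z=2, W=2, X=0, Y=0) weight 1/60
  (Z=2, W=2, X=1, Y=0) weight 1/60
  (Z=2, W=3, X=0, Y=1) weight 1/180
  … 3 more
Group by W:
  weight(W=0) = 1/15
  weight(W=1) = 1/45
  weight(W=2) = 1/15
  weight(W=3) = 1/45
Total weight = 1/15 + 1/45 + 1/15 + 1/45 = 8/45
P(W=0 | obs) = 1/15 / 8/45 = 3/8
P(W=1 | obs) = 1/45 / 8/45 = 1/8
P(W=2 | obs) = 1/15 / 8/45 = 3/8
P(W=3 | obs) = 1/45 / 8/45 = 1/8

P(W = 2 | obs) = 3/8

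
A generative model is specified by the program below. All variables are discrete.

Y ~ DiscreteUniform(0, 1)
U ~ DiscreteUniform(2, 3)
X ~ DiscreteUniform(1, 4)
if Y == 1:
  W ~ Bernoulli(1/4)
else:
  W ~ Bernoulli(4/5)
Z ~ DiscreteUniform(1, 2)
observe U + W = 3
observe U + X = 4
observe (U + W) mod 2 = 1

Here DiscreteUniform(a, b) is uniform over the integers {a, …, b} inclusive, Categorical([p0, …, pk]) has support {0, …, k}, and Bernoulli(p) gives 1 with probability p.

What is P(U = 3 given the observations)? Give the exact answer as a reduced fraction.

Enumerate traces; 8 have nonzero weight after conditioning:
  (Y=0, U=2, X=2, W=1, Z=1) weight 1/40
  (Y=0, U=2, X=2, W=1, Z=2) weight 1/40
  (Y=0, U=3, X=1, W=0, Z=1) weight 1/160
  (Y=0, U=3, X=1, W=0, Z=2) weight 1/160
  (Y=1, U=2, X=2, W=1, Z=1) weight 1/128
  (Y=1, U=2, X=2, W=1, Z=2) weight 1/128
  (Y=1, U=3, X=1, W=0, Z=1) weight 3/128
  (Y=1, U=3, X=1, W=0, Z=2) weight 3/128
Group by U:
  weight(U=2) = 21/320
  weight(U=3) = 19/320
Total weight = 21/320 + 19/320 = 1/8
P(U=2 | obs) = 21/320 / 1/8 = 21/40
P(U=3 | obs) = 19/320 / 1/8 = 19/40

P(U = 3 | obs) = 19/40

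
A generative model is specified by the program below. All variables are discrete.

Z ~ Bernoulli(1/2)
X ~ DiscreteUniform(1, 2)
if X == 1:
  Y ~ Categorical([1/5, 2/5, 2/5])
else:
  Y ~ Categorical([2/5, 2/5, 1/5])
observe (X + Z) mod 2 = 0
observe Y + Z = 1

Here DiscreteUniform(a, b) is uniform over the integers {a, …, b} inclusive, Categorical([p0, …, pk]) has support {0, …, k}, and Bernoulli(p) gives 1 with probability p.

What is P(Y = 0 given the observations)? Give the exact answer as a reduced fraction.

Enumerate traces; 2 have nonzero weight after conditioning:
  (Z=0, X=2, Y=1) weight 1/10
  (Z=1, X=1, Y=0) weight 1/20
Group by Y:
  weight(Y=0) = 1/20
  weight(Y=1) = 1/10
Total weight = 1/20 + 1/10 = 3/20
P(Y=0 | obs) = 1/20 / 3/20 = 1/3
P(Y=1 | obs) = 1/10 / 3/20 = 2/3

P(Y = 0 | obs) = 1/3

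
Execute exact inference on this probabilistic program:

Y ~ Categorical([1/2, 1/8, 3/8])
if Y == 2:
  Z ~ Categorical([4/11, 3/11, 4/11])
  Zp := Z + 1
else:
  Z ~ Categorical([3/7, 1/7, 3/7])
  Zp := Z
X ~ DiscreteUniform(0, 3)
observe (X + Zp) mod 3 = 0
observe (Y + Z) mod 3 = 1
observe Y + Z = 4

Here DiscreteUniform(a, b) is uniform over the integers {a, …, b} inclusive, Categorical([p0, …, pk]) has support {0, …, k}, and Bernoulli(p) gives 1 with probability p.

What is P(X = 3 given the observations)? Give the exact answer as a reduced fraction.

Enumerate traces; 2 have nonzero weight after conditioning:
  (Y=2, Z=2, X=0) weight 3/88
  (Y=2, Z=2, X=3) weight 3/88
Group by X:
  weight(X=0) = 3/88
  weight(X=3) = 3/88
Total weight = 3/88 + 3/88 = 3/44
P(X=0 | obs) = 3/88 / 3/44 = 1/2
P(X=3 | obs) = 3/88 / 3/44 = 1/2

P(X = 3 | obs) = 1/2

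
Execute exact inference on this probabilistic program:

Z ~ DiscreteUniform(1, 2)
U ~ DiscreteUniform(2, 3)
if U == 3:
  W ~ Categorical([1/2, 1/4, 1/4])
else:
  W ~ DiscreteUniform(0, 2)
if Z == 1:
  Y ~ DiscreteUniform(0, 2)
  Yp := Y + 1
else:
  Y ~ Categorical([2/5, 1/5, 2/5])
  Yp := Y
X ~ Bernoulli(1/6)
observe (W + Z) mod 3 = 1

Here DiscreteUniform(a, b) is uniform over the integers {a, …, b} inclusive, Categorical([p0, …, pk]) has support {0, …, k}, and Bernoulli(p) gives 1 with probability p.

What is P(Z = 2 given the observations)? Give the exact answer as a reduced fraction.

P(Z = 2 | obs) = 7/17

Enumerate traces; 24 have nonzero weight after conditioning:
  (Z=1, U=2, W=0, Y=0, X=0) weight 5/216
  (Z=1, U=2, W=0, Y=0, X=1) weight 1/216
  (Z=1, U=2, W=0, Y=1, X=0) weight 5/216
  (Z=1, U=2, W=0, Y=1, X=1) weight 1/216
  (Z=1, U=2, W=0, Y=2, X=0) weight 5/216
  (Z=1, U=2, W=0, Y=2, X=1) weight 1/216
  (Z=1, U=3, W=0, Y=0, X=0) weight 5/144
  (Z=1, U=3, W=0, Y=0, X=1) weight 1/144
  (Z=2, U=2, W=2, Y=0, X=0) weight 1/36
  … 15 more
Group by Z:
  weight(Z=1) = 5/24
  weight(Z=2) = 7/48
Total weight = 5/24 + 7/48 = 17/48
P(Z=1 | obs) = 5/24 / 17/48 = 10/17
P(Z=2 | obs) = 7/48 / 17/48 = 7/17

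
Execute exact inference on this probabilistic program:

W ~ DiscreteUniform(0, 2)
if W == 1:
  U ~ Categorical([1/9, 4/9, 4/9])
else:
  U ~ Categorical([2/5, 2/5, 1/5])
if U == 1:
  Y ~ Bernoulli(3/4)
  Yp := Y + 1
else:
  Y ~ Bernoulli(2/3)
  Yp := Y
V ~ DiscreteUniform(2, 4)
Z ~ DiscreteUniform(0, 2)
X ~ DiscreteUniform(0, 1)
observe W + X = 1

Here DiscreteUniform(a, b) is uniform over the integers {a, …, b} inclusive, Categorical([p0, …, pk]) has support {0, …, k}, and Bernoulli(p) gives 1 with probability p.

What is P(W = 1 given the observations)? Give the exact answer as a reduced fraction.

Enumerate traces; 108 have nonzero weight after conditioning:
  (W=0, U=0, Y=0, V=2, Z=0, X=1) weight 1/405
  (W=0, U=0, Y=0, V=2, Z=1, X=1) weight 1/405
  (W=0, U=0, Y=0, V=2, Z=2, X=1) weight 1/405
  (W=0, U=0, Y=0, V=3, Z=0, X=1) weight 1/405
  (W=0, U=0, Y=0, V=3, Z=1, X=1) weight 1/405
  (W=0, U=0, Y=0, V=3, Z=2, X=1) weight 1/405
  (W=0, U=0, Y=0, V=4, Z=0, X=1) weight 1/405
  (W=0, U=0, Y=0, V=4, Z=1, X=1) weight 1/405
  (W=1, U=0, Y=0, V=2, Z=0, X=0) weight 1/1458
  … 99 more
Group by W:
  weight(W=0) = 1/6
  weight(W=1) = 1/6
Total weight = 1/6 + 1/6 = 1/3
P(W=0 | obs) = 1/6 / 1/3 = 1/2
P(W=1 | obs) = 1/6 / 1/3 = 1/2

P(W = 1 | obs) = 1/2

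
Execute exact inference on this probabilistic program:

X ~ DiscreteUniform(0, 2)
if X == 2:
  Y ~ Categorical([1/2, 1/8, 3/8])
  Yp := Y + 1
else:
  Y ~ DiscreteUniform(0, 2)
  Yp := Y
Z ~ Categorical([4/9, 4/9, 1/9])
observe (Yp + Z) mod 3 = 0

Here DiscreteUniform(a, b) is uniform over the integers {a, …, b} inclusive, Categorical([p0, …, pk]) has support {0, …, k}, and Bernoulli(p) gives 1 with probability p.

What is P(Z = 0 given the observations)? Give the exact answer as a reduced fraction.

P(Z = 0 | obs) = 25/51

Enumerate traces; 9 have nonzero weight after conditioning:
  (X=0, Y=0, Z=0) weight 4/81
  (X=0, Y=1, Z=2) weight 1/81
  (X=0, Y=2, Z=1) weight 4/81
  (X=1, Y=0, Z=0) weight 4/81
  (X=1, Y=1, Z=2) weight 1/81
  (X=1, Y=2, Z=1) weight 4/81
  (X=2, Y=0, Z=2) weight 1/54
  (X=2, Y=1, Z=1) weight 1/54
  … 1 more
Group by Z:
  weight(Z=0) = 25/162
  weight(Z=1) = 19/162
  weight(Z=2) = 7/162
Total weight = 25/162 + 19/162 + 7/162 = 17/54
P(Z=0 | obs) = 25/162 / 17/54 = 25/51
P(Z=1 | obs) = 19/162 / 17/54 = 19/51
P(Z=2 | obs) = 7/162 / 17/54 = 7/51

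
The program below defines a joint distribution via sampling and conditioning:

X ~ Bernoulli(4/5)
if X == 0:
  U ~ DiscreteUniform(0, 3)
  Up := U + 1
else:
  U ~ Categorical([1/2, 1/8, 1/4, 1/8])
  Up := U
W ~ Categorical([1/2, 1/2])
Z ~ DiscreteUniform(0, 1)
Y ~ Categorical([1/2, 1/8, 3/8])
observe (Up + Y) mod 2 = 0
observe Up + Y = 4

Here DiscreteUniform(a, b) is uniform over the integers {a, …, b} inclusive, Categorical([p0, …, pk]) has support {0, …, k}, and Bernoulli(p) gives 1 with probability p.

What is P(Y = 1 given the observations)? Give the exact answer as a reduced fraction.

P(Y = 1 | obs) = 3/22

Enumerate traces; 20 have nonzero weight after conditioning:
  (X=0, U=1, W=0, Z=0, Y=2) weight 3/640
  (X=0, U=1, W=0, Z=1, Y=2) weight 3/640
  (X=0, U=1, W=1, Z=0, Y=2) weight 3/640
  (X=0, U=1, W=1, Z=1, Y=2) weight 3/640
  (X=0, U=2, W=0, Z=0, Y=1) weight 1/640
  (X=0, U=2, W=0, Z=1, Y=1) weight 1/640
  (X=0, U=2, W=1, Z=0, Y=1) weight 1/640
  (X=0, U=2, W=1, Z=1, Y=1) weight 1/640
  (X=0, U=3, W=0, Z=0, Y=0) weight 1/160
  … 11 more
Group by Y:
  weight(Y=0) = 1/40
  weight(Y=1) = 3/160
  weight(Y=2) = 3/32
Total weight = 1/40 + 3/160 + 3/32 = 11/80
P(Y=0 | obs) = 1/40 / 11/80 = 2/11
P(Y=1 | obs) = 3/160 / 11/80 = 3/22
P(Y=2 | obs) = 3/32 / 11/80 = 15/22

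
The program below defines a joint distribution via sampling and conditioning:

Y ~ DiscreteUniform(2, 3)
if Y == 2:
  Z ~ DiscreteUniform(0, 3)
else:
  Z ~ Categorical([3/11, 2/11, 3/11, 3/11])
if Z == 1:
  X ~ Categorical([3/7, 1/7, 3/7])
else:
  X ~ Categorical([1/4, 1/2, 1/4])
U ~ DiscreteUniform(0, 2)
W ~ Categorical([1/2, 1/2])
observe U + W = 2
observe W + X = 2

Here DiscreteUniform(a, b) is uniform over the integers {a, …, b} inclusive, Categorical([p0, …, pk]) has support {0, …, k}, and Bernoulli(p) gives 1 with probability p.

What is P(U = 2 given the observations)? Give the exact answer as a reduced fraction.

P(U = 2 | obs) = 711/1753

Enumerate traces; 16 have nonzero weight after conditioning:
  (Y=2, Z=0, X=1, U=1, W=1) weight 1/96
  (Y=2, Z=0, X=2, U=2, W=0) weight 1/192
  (Y=2, Z=1, X=1, U=1, W=1) weight 1/336
  (Y=2, Z=1, X=2, U=2, W=0) weight 1/112
  (Y=2, Z=2, X=1, U=1, W=1) weight 1/96
  (Y=2, Z=2, X=2, U=2, W=0) weight 1/192
  (Y=2, Z=3, X=1, U=1, W=1) weight 1/96
  (Y=2, Z=3, X=2, U=2, W=0) weight 1/192
  … 8 more
Group by U:
  weight(U=1) = 521/7392
  weight(U=2) = 237/4928
Total weight = 521/7392 + 237/4928 = 1753/14784
P(U=1 | obs) = 521/7392 / 1753/14784 = 1042/1753
P(U=2 | obs) = 237/4928 / 1753/14784 = 711/1753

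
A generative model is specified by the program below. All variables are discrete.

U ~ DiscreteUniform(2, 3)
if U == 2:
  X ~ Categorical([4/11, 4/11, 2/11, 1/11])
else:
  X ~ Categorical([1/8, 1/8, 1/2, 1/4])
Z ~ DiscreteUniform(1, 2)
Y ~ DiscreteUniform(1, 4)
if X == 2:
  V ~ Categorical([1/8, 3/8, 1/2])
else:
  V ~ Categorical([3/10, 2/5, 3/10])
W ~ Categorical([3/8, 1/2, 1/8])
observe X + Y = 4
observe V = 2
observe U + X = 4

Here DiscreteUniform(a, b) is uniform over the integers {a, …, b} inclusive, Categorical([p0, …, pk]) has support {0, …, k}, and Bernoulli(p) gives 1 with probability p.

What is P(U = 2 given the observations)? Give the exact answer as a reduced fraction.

P(U = 2 | obs) = 80/113

Enumerate traces; 12 have nonzero weight after conditioning:
  (U=2, X=2, Z=1, Y=2, V=2, W=0) weight 3/1408
  (U=2, X=2, Z=1, Y=2, V=2, W=1) weight 1/352
  (U=2, X=2, Z=1, Y=2, V=2, W=2) weight 1/1408
  (U=2, X=2, Z=2, Y=2, V=2, W=0) weight 3/1408
  (U=2, X=2, Z=2, Y=2, V=2, W=1) weight 1/352
  (U=2, X=2, Z=2, Y=2, V=2, W=2) weight 1/1408
  (U=3, X=1, Z=1, Y=3, V=2, W=0) weight 9/10240
  (U=3, X=1, Z=1, Y=3, V=2, W=1) weight 3/2560
  … 4 more
Group by U:
  weight(U=2) = 1/88
  weight(U=3) = 3/640
Total weight = 1/88 + 3/640 = 113/7040
P(U=2 | obs) = 1/88 / 113/7040 = 80/113
P(U=3 | obs) = 3/640 / 113/7040 = 33/113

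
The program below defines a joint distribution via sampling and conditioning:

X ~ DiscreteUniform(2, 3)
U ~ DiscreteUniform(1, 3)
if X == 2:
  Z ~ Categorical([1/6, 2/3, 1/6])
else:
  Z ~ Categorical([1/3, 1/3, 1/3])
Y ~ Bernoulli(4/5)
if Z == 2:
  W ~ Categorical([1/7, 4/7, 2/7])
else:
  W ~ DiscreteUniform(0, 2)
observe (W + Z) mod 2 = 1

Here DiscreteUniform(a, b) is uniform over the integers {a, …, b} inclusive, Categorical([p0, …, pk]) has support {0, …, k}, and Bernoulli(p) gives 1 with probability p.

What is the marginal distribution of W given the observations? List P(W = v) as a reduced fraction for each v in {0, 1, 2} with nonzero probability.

Enumerate traces; 48 have nonzero weight after conditioning:
  (X=2, U=1, Z=0, Y=0, W=1) weight 1/540
  (X=2, U=1, Z=0, Y=1, W=1) weight 1/135
  (X=2, U=1, Z=1, Y=0, W=0) weight 1/135
  (X=2, U=1, Z=1, Y=0, W=2) weight 1/135
  (X=2, U=1, Z=1, Y=1, W=0) weight 4/135
  (X=2, U=1, Z=1, Y=1, W=2) weight 4/135
  (X=2, U=1, Z=2, Y=0, W=1) weight 1/315
  (X=2, U=1, Z=2, Y=1, W=1) weight 4/315
  … 40 more
Group by W:
  weight(W=0) = 1/6
  weight(W=1) = 19/84
  weight(W=2) = 1/6
Total weight = 1/6 + 19/84 + 1/6 = 47/84
P(W=0 | obs) = 1/6 / 47/84 = 14/47
P(W=1 | obs) = 19/84 / 47/84 = 19/47
P(W=2 | obs) = 1/6 / 47/84 = 14/47

P(W=0) = 14/47, P(W=1) = 19/47, P(W=2) = 14/47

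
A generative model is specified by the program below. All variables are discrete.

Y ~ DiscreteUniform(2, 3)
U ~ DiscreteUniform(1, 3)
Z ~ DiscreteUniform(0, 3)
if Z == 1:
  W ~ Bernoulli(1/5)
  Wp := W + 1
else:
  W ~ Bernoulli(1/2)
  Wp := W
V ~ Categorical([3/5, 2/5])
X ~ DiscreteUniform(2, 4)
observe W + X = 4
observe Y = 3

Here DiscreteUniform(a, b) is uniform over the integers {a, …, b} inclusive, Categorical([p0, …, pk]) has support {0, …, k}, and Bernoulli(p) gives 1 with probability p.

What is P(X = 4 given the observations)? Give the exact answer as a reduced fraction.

Enumerate traces; 48 have nonzero weight after conditioning:
  (Y=3, U=1, Z=0, W=0, V=0, X=4) weight 1/240
  (Y=3, U=1, Z=0, W=0, V=1, X=4) weight 1/360
  (Y=3, U=1, Z=0, W=1, V=0, X=3) weight 1/240
  (Y=3, U=1, Z=0, W=1, V=1, X=3) weight 1/360
  (Y=3, U=1, Z=1, W=0, V=0, X=4) weight 1/150
  (Y=3, U=1, Z=1, W=0, V=1, X=4) weight 1/225
  (Y=3, U=1, Z=1, W=1, V=0, X=3) weight 1/600
  (Y=3, U=1, Z=1, W=1, V=1, X=3) weight 1/900
  … 40 more
Group by X:
  weight(X=3) = 17/240
  weight(X=4) = 23/240
Total weight = 17/240 + 23/240 = 1/6
P(X=3 | obs) = 17/240 / 1/6 = 17/40
P(X=4 | obs) = 23/240 / 1/6 = 23/40

P(X = 4 | obs) = 23/40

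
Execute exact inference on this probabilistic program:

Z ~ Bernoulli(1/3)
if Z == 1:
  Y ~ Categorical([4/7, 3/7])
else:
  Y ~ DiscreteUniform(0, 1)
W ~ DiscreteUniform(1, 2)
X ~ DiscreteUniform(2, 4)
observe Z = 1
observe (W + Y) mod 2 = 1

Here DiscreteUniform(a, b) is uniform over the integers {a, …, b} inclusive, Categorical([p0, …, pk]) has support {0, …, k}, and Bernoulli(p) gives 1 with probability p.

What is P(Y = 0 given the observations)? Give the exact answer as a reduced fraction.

Enumerate traces; 6 have nonzero weight after conditioning:
  (Z=1, Y=0, W=1, X=2) weight 2/63
  (Z=1, Y=0, W=1, X=3) weight 2/63
  (Z=1, Y=0, W=1, X=4) weight 2/63
  (Z=1, Y=1, W=2, X=2) weight 1/42
  (Z=1, Y=1, W=2, X=3) weight 1/42
  (Z=1, Y=1, W=2, X=4) weight 1/42
Group by Y:
  weight(Y=0) = 2/21
  weight(Y=1) = 1/14
Total weight = 2/21 + 1/14 = 1/6
P(Y=0 | obs) = 2/21 / 1/6 = 4/7
P(Y=1 | obs) = 1/14 / 1/6 = 3/7

P(Y = 0 | obs) = 4/7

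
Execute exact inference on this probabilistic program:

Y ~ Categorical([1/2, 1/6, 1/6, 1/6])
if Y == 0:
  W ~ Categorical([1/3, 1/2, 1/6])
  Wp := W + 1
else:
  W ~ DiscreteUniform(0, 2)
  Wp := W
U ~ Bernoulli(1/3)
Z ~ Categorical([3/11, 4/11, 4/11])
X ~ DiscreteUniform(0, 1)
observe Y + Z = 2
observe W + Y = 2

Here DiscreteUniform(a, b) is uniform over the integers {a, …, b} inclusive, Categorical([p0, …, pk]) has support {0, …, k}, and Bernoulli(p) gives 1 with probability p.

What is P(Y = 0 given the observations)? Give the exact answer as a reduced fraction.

Enumerate traces; 12 have nonzero weight after conditioning:
  (Y=0, W=2, U=0, Z=2, X=0) weight 1/99
  (Y=0, W=2, U=0, Z=2, X=1) weight 1/99
  (Y=0, W=2, U=1, Z=2, X=0) weight 1/198
  (Y=0, W=2, U=1, Z=2, X=1) weight 1/198
  (Y=1, W=1, U=0, Z=1, X=0) weight 2/297
  (Y=1, W=1, U=0, Z=1, X=1) weight 2/297
  (Y=1, W=1, U=1, Z=1, X=0) weight 1/297
  (Y=1, W=1, U=1, Z=1, X=1) weight 1/297
  (Y=2, W=0, U=0, Z=0, X=0) weight 1/198
  … 3 more
Group by Y:
  weight(Y=0) = 1/33
  weight(Y=1) = 2/99
  weight(Y=2) = 1/66
Total weight = 1/33 + 2/99 + 1/66 = 13/198
P(Y=0 | obs) = 1/33 / 13/198 = 6/13
P(Y=1 | obs) = 2/99 / 13/198 = 4/13
P(Y=2 | obs) = 1/66 / 13/198 = 3/13

P(Y = 0 | obs) = 6/13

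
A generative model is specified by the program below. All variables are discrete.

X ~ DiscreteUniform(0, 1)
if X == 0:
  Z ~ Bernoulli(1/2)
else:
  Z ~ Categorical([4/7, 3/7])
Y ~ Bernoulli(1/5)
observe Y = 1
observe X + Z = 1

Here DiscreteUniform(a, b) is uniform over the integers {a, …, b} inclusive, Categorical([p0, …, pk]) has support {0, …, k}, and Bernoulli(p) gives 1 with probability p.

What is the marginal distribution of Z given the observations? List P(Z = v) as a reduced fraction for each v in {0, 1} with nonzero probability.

P(Z=0) = 8/15, P(Z=1) = 7/15

Enumerate traces; 2 have nonzero weight after conditioning:
  (X=0, Z=1, Y=1) weight 1/20
  (X=1, Z=0, Y=1) weight 2/35
Group by Z:
  weight(Z=0) = 2/35
  weight(Z=1) = 1/20
Total weight = 2/35 + 1/20 = 3/28
P(Z=0 | obs) = 2/35 / 3/28 = 8/15
P(Z=1 | obs) = 1/20 / 3/28 = 7/15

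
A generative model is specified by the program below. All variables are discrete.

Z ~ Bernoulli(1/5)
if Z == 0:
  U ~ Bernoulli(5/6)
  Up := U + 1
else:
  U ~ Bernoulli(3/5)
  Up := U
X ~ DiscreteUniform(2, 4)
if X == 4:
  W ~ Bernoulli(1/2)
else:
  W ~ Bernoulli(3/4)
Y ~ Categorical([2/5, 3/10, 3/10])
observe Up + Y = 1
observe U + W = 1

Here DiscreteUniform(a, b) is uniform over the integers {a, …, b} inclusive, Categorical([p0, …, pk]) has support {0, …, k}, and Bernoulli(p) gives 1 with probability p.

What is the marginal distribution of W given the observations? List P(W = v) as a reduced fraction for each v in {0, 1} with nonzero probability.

Enumerate traces; 9 have nonzero weight after conditioning:
  (Z=0, U=0, X=2, W=1, Y=0) weight 1/75
  (Z=0, U=0, X=3, W=1, Y=0) weight 1/75
  (Z=0, U=0, X=4, W=1, Y=0) weight 2/225
  (Z=1, U=0, X=2, W=1, Y=1) weight 3/500
  (Z=1, U=0, X=3, W=1, Y=1) weight 3/500
  (Z=1, U=0, X=4, W=1, Y=1) weight 1/250
  (Z=1, U=1, X=2, W=0, Y=0) weight 1/250
  (Z=1, U=1, X=3, W=0, Y=0) weight 1/250
  … 1 more
Group by W:
  weight(W=0) = 2/125
  weight(W=1) = 58/1125
Total weight = 2/125 + 58/1125 = 76/1125
P(W=0 | obs) = 2/125 / 76/1125 = 9/38
P(W=1 | obs) = 58/1125 / 76/1125 = 29/38

P(W=0) = 9/38, P(W=1) = 29/38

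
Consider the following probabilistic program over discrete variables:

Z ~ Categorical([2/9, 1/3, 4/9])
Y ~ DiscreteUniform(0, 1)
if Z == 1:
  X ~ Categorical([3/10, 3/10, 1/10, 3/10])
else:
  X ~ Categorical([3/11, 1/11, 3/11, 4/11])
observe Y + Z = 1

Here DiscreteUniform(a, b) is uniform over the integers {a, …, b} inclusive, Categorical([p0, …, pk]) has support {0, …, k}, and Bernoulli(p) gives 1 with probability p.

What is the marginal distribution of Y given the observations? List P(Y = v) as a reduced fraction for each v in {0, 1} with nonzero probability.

P(Y=0) = 3/5, P(Y=1) = 2/5

Enumerate traces; 8 have nonzero weight after conditioning:
  (Z=0, Y=1, X=0) weight 1/33
  (Z=0, Y=1, X=1) weight 1/99
  (Z=0, Y=1, X=2) weight 1/33
  (Z=0, Y=1, X=3) weight 4/99
  (Z=1, Y=0, X=0) weight 1/20
  (Z=1, Y=0, X=1) weight 1/20
  (Z=1, Y=0, X=2) weight 1/60
  (Z=1, Y=0, X=3) weight 1/20
Group by Y:
  weight(Y=0) = 1/6
  weight(Y=1) = 1/9
Total weight = 1/6 + 1/9 = 5/18
P(Y=0 | obs) = 1/6 / 5/18 = 3/5
P(Y=1 | obs) = 1/9 / 5/18 = 2/5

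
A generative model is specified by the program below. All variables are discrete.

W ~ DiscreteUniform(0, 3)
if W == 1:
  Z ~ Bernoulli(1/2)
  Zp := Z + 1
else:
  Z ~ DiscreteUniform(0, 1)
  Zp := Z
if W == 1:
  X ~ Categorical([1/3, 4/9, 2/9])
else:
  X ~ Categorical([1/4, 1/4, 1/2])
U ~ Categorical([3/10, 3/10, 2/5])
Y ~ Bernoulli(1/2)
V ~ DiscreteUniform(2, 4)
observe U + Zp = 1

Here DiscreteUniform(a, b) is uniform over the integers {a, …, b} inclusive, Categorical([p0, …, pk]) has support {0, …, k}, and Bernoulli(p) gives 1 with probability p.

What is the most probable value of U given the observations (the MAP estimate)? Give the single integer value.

Enumerate traces; 126 have nonzero weight after conditioning:
  (W=0, Z=0, X=0, U=1, Y=0, V=2) weight 1/640
  (W=0, Z=0, X=0, U=1, Y=0, V=3) weight 1/640
  (W=0, Z=0, X=0, U=1, Y=0, V=4) weight 1/640
  (W=0, Z=0, X=0, U=1, Y=1, V=2) weight 1/640
  (W=0, Z=0, X=0, U=1, Y=1, V=3) weight 1/640
  (W=0, Z=0, X=0, U=1, Y=1, V=4) weight 1/640
  (W=0, Z=0, X=1, U=1, Y=0, V=2) weight 1/640
  (W=0, Z=0, X=1, U=1, Y=0, V=3) weight 1/640
  (W=0, Z=1, X=0, U=0, Y=0, V=2) weight 1/640
  … 117 more
Group by U:
  weight(U=0) = 3/20
  weight(U=1) = 9/80
Total weight = 3/20 + 9/80 = 21/80
P(U=0 | obs) = 3/20 / 21/80 = 4/7
P(U=1 | obs) = 9/80 / 21/80 = 3/7
argmax = 0

argmax_v P(U = v | obs) = 0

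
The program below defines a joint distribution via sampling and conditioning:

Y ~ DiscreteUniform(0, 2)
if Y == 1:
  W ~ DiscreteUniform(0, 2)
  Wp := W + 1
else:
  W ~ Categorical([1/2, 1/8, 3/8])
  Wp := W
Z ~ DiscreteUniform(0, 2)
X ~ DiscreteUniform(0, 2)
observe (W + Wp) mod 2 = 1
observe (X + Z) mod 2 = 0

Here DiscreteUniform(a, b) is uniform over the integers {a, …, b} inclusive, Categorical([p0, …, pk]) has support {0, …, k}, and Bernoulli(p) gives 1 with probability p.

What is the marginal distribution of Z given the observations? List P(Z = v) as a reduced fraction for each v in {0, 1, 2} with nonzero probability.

Enumerate traces; 15 have nonzero weight after conditioning:
  (Y=1, W=0, Z=0, X=0) weight 1/81
  (Y=1, W=0, Z=0, X=2) weight 1/81
  (Y=1, W=0, Z=1, X=1) weight 1/81
  (Y=1, W=0, Z=2, X=0) weight 1/81
  (Y=1, W=0, Z=2, X=2) weight 1/81
  (Y=1, W=1, Z=0, X=0) weight 1/81
  (Y=1, W=1, Z=0, X=2) weight 1/81
  (Y=1, W=1, Z=1, X=1) weight 1/81
  … 7 more
Group by Z:
  weight(Z=0) = 2/27
  weight(Z=1) = 1/27
  weight(Z=2) = 2/27
Total weight = 2/27 + 1/27 + 2/27 = 5/27
P(Z=0 | obs) = 2/27 / 5/27 = 2/5
P(Z=1 | obs) = 1/27 / 5/27 = 1/5
P(Z=2 | obs) = 2/27 / 5/27 = 2/5

P(Z=0) = 2/5, P(Z=1) = 1/5, P(Z=2) = 2/5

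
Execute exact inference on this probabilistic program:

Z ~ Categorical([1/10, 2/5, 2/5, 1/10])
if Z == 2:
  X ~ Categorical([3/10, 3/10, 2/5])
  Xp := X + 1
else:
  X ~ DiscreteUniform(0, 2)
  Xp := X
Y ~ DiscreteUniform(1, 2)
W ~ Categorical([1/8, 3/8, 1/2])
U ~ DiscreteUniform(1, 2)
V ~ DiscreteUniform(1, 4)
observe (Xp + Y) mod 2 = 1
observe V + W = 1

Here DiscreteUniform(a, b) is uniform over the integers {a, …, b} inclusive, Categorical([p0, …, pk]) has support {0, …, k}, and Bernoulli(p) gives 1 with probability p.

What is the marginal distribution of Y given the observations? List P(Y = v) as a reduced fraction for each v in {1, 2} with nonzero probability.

Enumerate traces; 24 have nonzero weight after conditioning:
  (Z=0, X=0, Y=1, W=0, U=1, V=1) weight 1/3840
  (Z=0, X=0, Y=1, W=0, U=2, V=1) weight 1/3840
  (Z=0, X=1, Y=2, W=0, U=1, V=1) weight 1/3840
  (Z=0, X=1, Y=2, W=0, U=2, V=1) weight 1/3840
  (Z=0, X=2, Y=1, W=0, U=1, V=1) weight 1/3840
  (Z=0, X=2, Y=1, W=0, U=2, V=1) weight 1/3840
  (Z=1, X=0, Y=1, W=0, U=1, V=1) weight 1/960
  (Z=1, X=0, Y=1, W=0, U=2, V=1) weight 1/960
  … 16 more
Group by Y:
  weight(Y=1) = 13/1600
  weight(Y=2) = 3/400
Total weight = 13/1600 + 3/400 = 1/64
P(Y=1 | obs) = 13/1600 / 1/64 = 13/25
P(Y=2 | obs) = 3/400 / 1/64 = 12/25

P(Y=1) = 13/25, P(Y=2) = 12/25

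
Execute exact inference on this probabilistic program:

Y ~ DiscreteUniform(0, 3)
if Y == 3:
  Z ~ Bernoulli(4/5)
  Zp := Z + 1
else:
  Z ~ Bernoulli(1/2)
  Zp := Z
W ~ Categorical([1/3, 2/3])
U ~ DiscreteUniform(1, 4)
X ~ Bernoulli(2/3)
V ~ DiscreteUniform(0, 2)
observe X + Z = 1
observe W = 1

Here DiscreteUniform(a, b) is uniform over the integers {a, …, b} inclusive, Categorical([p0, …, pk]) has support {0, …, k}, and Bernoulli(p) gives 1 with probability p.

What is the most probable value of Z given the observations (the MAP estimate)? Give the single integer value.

Enumerate traces; 96 have nonzero weight after conditioning:
  (Y=0, Z=0, W=1, U=1, X=1, V=0) weight 1/216
  (Y=0, Z=0, W=1, U=1, X=1, V=1) weight 1/216
  (Y=0, Z=0, W=1, U=1, X=1, V=2) weight 1/216
  (Y=0, Z=0, W=1, U=2, X=1, V=0) weight 1/216
  (Y=0, Z=0, W=1, U=2, X=1, V=1) weight 1/216
  (Y=0, Z=0, W=1, U=2, X=1, V=2) weight 1/216
  (Y=0, Z=0, W=1, U=3, X=1, V=0) weight 1/216
  (Y=0, Z=0, W=1, U=3, X=1, V=1) weight 1/216
  (Y=0, Z=1, W=1, U=1, X=0, V=0) weight 1/432
  … 87 more
Group by Z:
  weight(Z=0) = 17/90
  weight(Z=1) = 23/180
Total weight = 17/90 + 23/180 = 19/60
P(Z=0 | obs) = 17/90 / 19/60 = 34/57
P(Z=1 | obs) = 23/180 / 19/60 = 23/57
argmax = 0

argmax_v P(Z = v | obs) = 0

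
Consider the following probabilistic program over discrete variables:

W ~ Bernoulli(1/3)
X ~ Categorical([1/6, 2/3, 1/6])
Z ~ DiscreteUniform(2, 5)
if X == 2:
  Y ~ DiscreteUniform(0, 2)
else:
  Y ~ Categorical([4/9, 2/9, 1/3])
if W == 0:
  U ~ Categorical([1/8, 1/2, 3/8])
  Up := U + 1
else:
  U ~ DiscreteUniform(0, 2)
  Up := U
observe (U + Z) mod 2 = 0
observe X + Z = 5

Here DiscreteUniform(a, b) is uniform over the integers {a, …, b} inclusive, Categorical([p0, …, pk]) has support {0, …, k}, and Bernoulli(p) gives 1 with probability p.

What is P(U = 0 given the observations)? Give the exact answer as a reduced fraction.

Enumerate traces; 24 have nonzero weight after conditioning:
  (W=0, X=0, Z=5, Y=0, U=1) weight 1/162
  (W=0, X=0, Z=5, Y=1, U=1) weight 1/324
  (W=0, X=0, Z=5, Y=2, U=1) weight 1/216
  (W=0, X=1, Z=4, Y=0, U=0) weight 1/162
  (W=0, X=1, Z=4, Y=0, U=2) weight 1/54
  (W=0, X=1, Z=4, Y=1, U=0) weight 1/324
  (W=0, X=1, Z=4, Y=1, U=2) weight 1/108
  (W=0, X=1, Z=4, Y=2, U=0) weight 1/216
  … 16 more
Group by U:
  weight(U=0) = 7/216
  weight(U=1) = 1/27
  weight(U=2) = 13/216
Total weight = 7/216 + 1/27 + 13/216 = 7/54
P(U=0 | obs) = 7/216 / 7/54 = 1/4
P(U=1 | obs) = 1/27 / 7/54 = 2/7
P(U=2 | obs) = 13/216 / 7/54 = 13/28

P(U = 0 | obs) = 1/4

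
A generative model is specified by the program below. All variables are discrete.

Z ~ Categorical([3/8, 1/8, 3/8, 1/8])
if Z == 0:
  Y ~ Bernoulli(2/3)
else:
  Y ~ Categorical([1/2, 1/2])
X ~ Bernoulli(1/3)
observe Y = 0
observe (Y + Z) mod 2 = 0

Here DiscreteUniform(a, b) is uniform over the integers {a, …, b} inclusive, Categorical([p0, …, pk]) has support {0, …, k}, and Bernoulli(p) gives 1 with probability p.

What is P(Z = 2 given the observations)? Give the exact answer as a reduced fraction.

P(Z = 2 | obs) = 3/5

Enumerate traces; 4 have nonzero weight after conditioning:
  (Z=0, Y=0, X=0) weight 1/12
  (Z=0, Y=0, X=1) weight 1/24
  (Z=2, Y=0, X=0) weight 1/8
  (Z=2, Y=0, X=1) weight 1/16
Group by Z:
  weight(Z=0) = 1/8
  weight(Z=2) = 3/16
Total weight = 1/8 + 3/16 = 5/16
P(Z=0 | obs) = 1/8 / 5/16 = 2/5
P(Z=2 | obs) = 3/16 / 5/16 = 3/5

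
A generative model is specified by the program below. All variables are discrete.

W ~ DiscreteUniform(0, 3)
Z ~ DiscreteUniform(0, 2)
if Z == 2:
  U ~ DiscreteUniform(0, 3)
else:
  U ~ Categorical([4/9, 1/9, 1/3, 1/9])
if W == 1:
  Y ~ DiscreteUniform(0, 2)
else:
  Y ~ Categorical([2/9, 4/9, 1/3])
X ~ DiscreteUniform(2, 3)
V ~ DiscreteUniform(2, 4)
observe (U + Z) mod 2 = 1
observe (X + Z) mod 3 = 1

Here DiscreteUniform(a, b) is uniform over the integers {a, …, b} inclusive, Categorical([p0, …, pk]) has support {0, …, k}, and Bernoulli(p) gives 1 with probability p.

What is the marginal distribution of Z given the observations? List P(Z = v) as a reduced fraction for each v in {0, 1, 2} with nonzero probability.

P(Z=1) = 14/23, P(Z=2) = 9/23

Enumerate traces; 144 have nonzero weight after conditioning:
  (W=0, Z=1, U=0, Y=0, X=3, V=2) weight 1/729
  (W=0, Z=1, U=0, Y=0, X=3, V=3) weight 1/729
  (W=0, Z=1, U=0, Y=0, X=3, V=4) weight 1/729
  (W=0, Z=1, U=0, Y=1, X=3, V=2) weight 2/729
  (W=0, Z=1, U=0, Y=1, X=3, V=3) weight 2/729
  (W=0, Z=1, U=0, Y=1, X=3, V=4) weight 2/729
  (W=0, Z=1, U=0, Y=2, X=3, V=2) weight 1/486
  (W=0, Z=1, U=0, Y=2, X=3, V=3) weight 1/486
  (W=0, Z=2, U=1, Y=0, X=2, V=2) weight 1/1296
  … 135 more
Group by Z:
  weight(Z=1) = 7/54
  weight(Z=2) = 1/12
Total weight = 7/54 + 1/12 = 23/108
P(Z=1 | obs) = 7/54 / 23/108 = 14/23
P(Z=2 | obs) = 1/12 / 23/108 = 9/23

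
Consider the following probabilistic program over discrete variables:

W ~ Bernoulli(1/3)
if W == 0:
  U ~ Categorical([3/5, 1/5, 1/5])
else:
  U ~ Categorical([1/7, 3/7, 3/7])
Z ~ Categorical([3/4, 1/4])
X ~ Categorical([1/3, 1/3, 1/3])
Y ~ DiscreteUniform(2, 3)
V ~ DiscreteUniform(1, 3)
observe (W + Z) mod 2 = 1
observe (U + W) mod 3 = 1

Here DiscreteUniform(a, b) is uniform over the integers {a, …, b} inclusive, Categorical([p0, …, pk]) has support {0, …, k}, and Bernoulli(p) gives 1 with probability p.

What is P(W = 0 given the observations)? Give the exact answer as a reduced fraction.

P(W = 0 | obs) = 14/29

Enumerate traces; 36 have nonzero weight after conditioning:
  (W=0, U=1, Z=1, X=0, Y=2, V=1) weight 1/540
  (W=0, U=1, Z=1, X=0, Y=2, V=2) weight 1/540
  (W=0, U=1, Z=1, X=0, Y=2, V=3) weight 1/540
  (W=0, U=1, Z=1, X=0, Y=3, V=1) weight 1/540
  (W=0, U=1, Z=1, X=0, Y=3, V=2) weight 1/540
  (W=0, U=1, Z=1, X=0, Y=3, V=3) weight 1/540
  (W=0, U=1, Z=1, X=1, Y=2, V=1) weight 1/540
  (W=0, U=1, Z=1, X=1, Y=2, V=2) weight 1/540
  (W=1, U=0, Z=0, X=0, Y=2, V=1) weight 1/504
  … 27 more
Group by W:
  weight(W=0) = 1/30
  weight(W=1) = 1/28
Total weight = 1/30 + 1/28 = 29/420
P(W=0 | obs) = 1/30 / 29/420 = 14/29
P(W=1 | obs) = 1/28 / 29/420 = 15/29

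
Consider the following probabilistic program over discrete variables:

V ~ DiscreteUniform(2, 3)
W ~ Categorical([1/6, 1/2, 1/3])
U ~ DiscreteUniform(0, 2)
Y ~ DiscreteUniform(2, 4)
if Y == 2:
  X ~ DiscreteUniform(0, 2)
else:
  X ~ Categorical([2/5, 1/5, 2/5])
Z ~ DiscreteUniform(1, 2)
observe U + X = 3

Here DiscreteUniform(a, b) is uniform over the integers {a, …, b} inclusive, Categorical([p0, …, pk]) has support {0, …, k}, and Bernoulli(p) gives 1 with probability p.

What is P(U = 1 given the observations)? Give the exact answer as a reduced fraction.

P(U = 1 | obs) = 17/28

Enumerate traces; 72 have nonzero weight after conditioning:
  (V=2, W=0, U=1, Y=2, X=2, Z=1) weight 1/648
  (V=2, W=0, U=1, Y=2, X=2, Z=2) weight 1/648
  (V=2, W=0, U=1, Y=3, X=2, Z=1) weight 1/540
  (V=2, W=0, U=1, Y=3, X=2, Z=2) weight 1/540
  (V=2, W=0, U=1, Y=4, X=2, Z=1) weight 1/540
  (V=2, W=0, U=1, Y=4, X=2, Z=2) weight 1/540
  (V=2, W=0, U=2, Y=2, X=1, Z=1) weight 1/648
  (V=2, W=0, U=2, Y=2, X=1, Z=2) weight 1/648
  … 64 more
Group by U:
  weight(U=1) = 17/135
  weight(U=2) = 11/135
Total weight = 17/135 + 11/135 = 28/135
P(U=1 | obs) = 17/135 / 28/135 = 17/28
P(U=2 | obs) = 11/135 / 28/135 = 11/28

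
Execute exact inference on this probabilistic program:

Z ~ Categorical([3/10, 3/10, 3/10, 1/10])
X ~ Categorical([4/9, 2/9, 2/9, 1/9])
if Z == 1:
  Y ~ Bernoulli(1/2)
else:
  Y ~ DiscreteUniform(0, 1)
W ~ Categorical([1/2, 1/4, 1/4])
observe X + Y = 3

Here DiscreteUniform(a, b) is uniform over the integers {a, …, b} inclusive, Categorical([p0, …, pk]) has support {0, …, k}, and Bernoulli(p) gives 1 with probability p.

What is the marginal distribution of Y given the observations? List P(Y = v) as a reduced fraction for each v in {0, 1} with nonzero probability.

Enumerate traces; 24 have nonzero weight after conditioning:
  (Z=0, X=2, Y=1, W=0) weight 1/60
  (Z=0, X=2, Y=1, W=1) weight 1/120
  (Z=0, X=2, Y=1, W=2) weight 1/120
  (Z=0, X=3, Y=0, W=0) weight 1/120
  (Z=0, X=3, Y=0, W=1) weight 1/240
  (Z=0, X=3, Y=0, W=2) weight 1/240
  (Z=1, X=2, Y=1, W=0) weight 1/60
  (Z=1, X=2, Y=1, W=1) weight 1/120
  … 16 more
Group by Y:
  weight(Y=0) = 1/18
  weight(Y=1) = 1/9
Total weight = 1/18 + 1/9 = 1/6
P(Y=0 | obs) = 1/18 / 1/6 = 1/3
P(Y=1 | obs) = 1/9 / 1/6 = 2/3

P(Y=0) = 1/3, P(Y=1) = 2/3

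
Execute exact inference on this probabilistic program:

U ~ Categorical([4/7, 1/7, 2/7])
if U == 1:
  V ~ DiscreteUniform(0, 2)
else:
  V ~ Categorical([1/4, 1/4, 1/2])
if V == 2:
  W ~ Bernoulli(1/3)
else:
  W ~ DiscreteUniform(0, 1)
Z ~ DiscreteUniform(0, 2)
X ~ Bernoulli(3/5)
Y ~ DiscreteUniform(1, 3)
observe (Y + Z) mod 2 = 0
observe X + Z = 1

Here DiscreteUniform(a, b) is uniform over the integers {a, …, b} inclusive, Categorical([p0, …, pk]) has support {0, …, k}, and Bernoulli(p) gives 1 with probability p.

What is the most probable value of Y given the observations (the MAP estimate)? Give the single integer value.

argmax_v P(Y = v | obs) = 2

Enumerate traces; 54 have nonzero weight after conditioning:
  (U=0, V=0, W=0, Z=0, X=1, Y=2) weight 1/210
  (U=0, V=0, W=0, Z=1, X=0, Y=1) weight 1/315
  (U=0, V=0, W=0, Z=1, X=0, Y=3) weight 1/315
  (U=0, V=0, W=1, Z=0, X=1, Y=2) weight 1/210
  (U=0, V=0, W=1, Z=1, X=0, Y=1) weight 1/315
  (U=0, V=0, W=1, Z=1, X=0, Y=3) weight 1/315
  (U=0, V=1, W=0, Z=0, X=1, Y=2) weight 1/210
  (U=0, V=1, W=0, Z=1, X=0, Y=1) weight 1/315
  … 46 more
Group by Y:
  weight(Y=1) = 2/45
  weight(Y=2) = 1/15
  weight(Y=3) = 2/45
Total weight = 2/45 + 1/15 + 2/45 = 7/45
P(Y=1 | obs) = 2/45 / 7/45 = 2/7
P(Y=2 | obs) = 1/15 / 7/45 = 3/7
P(Y=3 | obs) = 2/45 / 7/45 = 2/7
argmax = 2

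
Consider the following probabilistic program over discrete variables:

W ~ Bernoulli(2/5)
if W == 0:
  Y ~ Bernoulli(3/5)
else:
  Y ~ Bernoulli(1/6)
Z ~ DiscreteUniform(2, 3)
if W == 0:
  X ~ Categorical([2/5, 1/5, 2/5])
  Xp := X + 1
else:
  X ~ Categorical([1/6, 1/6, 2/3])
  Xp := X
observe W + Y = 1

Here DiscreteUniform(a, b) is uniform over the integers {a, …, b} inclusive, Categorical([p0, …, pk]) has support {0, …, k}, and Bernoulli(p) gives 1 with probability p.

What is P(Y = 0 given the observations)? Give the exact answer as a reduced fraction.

P(Y = 0 | obs) = 25/52

Enumerate traces; 12 have nonzero weight after conditioning:
  (W=0, Y=1, Z=2, X=0) weight 9/125
  (W=0, Y=1, Z=2, X=1) weight 9/250
  (W=0, Y=1, Z=2, X=2) weight 9/125
  (W=0, Y=1, Z=3, X=0) weight 9/125
  (W=0, Y=1, Z=3, X=1) weight 9/250
  (W=0, Y=1, Z=3, X=2) weight 9/125
  (W=1, Y=0, Z=2, X=0) weight 1/36
  (W=1, Y=0, Z=2, X=1) weight 1/36
  … 4 more
Group by Y:
  weight(Y=0) = 1/3
  weight(Y=1) = 9/25
Total weight = 1/3 + 9/25 = 52/75
P(Y=0 | obs) = 1/3 / 52/75 = 25/52
P(Y=1 | obs) = 9/25 / 52/75 = 27/52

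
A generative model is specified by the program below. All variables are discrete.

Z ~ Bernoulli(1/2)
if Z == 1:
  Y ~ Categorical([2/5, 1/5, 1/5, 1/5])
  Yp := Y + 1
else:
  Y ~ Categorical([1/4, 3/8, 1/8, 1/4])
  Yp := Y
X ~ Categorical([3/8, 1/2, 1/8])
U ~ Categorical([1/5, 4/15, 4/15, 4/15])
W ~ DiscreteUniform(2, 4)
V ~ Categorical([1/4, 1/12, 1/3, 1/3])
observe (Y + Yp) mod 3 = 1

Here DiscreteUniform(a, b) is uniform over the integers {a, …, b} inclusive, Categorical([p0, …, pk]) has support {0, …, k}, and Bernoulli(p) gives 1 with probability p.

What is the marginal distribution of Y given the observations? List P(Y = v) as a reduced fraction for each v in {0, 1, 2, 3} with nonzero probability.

Enumerate traces; 432 have nonzero weight after conditioning:
  (Z=0, Y=2, X=0, U=0, W=2, V=0) weight 1/2560
  (Z=0, Y=2, X=0, U=0, W=2, V=1) weight 1/7680
  (Z=0, Y=2, X=0, U=0, W=2, V=2) weight 1/1920
  (Z=0, Y=2, X=0, U=0, W=2, V=3) weight 1/1920
  (Z=0, Y=2, X=0, U=0, W=3, V=0) weight 1/2560
  (Z=0, Y=2, X=0, U=0, W=3, V=1) weight 1/7680
  (Z=0, Y=2, X=0, U=0, W=3, V=2) weight 1/1920
  (Z=0, Y=2, X=0, U=0, W=3, V=3) weight 1/1920
  (Z=1, Y=0, X=0, U=0, W=2, V=0) weight 1/800
  (Z=1, Y=3, X=0, U=0, W=2, V=0) weight 1/1600
  … 422 more
Group by Y:
  weight(Y=0) = 1/5
  weight(Y=2) = 1/16
  weight(Y=3) = 1/10
Total weight = 1/5 + 1/16 + 1/10 = 29/80
P(Y=0 | obs) = 1/5 / 29/80 = 16/29
P(Y=2 | obs) = 1/16 / 29/80 = 5/29
P(Y=3 | obs) = 1/10 / 29/80 = 8/29

P(Y=0) = 16/29, P(Y=2) = 5/29, P(Y=3) = 8/29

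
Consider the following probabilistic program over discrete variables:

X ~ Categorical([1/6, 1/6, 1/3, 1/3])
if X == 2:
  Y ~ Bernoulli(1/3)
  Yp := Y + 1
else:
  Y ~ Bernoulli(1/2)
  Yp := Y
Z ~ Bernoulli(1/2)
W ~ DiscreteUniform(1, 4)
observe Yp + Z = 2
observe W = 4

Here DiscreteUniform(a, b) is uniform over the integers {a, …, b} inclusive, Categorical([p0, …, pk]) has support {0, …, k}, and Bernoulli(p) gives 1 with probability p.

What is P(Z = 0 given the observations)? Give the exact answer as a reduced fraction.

Enumerate traces; 5 have nonzero weight after conditioning:
  (X=0, Y=1, Z=1, W=4) weight 1/96
  (X=1, Y=1, Z=1, W=4) weight 1/96
  (X=2, Y=0, Z=1, W=4) weight 1/36
  (X=2, Y=1, Z=0, W=4) weight 1/72
  (X=3, Y=1, Z=1, W=4) weight 1/48
Group by Z:
  weight(Z=0) = 1/72
  weight(Z=1) = 5/72
Total weight = 1/72 + 5/72 = 1/12
P(Z=0 | obs) = 1/72 / 1/12 = 1/6
P(Z=1 | obs) = 5/72 / 1/12 = 5/6

P(Z = 0 | obs) = 1/6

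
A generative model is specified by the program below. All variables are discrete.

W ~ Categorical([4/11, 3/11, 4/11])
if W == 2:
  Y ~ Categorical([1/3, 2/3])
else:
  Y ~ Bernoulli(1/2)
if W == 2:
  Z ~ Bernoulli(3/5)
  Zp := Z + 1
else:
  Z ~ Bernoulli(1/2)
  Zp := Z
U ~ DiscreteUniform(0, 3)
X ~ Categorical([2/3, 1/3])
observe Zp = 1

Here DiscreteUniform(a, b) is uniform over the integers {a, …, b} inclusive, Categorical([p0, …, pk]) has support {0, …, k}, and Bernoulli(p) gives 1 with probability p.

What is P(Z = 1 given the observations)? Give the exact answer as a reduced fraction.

Enumerate traces; 48 have nonzero weight after conditioning:
  (W=0, Y=0, Z=1, U=0, X=0) weight 1/66
  (W=0, Y=0, Z=1, U=0, X=1) weight 1/132
  (W=0, Y=0, Z=1, U=1, X=0) weight 1/66
  (W=0, Y=0, Z=1, U=1, X=1) weight 1/132
  (W=0, Y=0, Z=1, U=2, X=0) weight 1/66
  (W=0, Y=0, Z=1, U=2, X=1) weight 1/132
  (W=0, Y=0, Z=1, U=3, X=0) weight 1/66
  (W=0, Y=0, Z=1, U=3, X=1) weight 1/132
  (W=2, Y=0, Z=0, U=0, X=0) weight 4/495
  … 39 more
Group by Z:
  weight(Z=0) = 8/55
  weight(Z=1) = 7/22
Total weight = 8/55 + 7/22 = 51/110
P(Z=0 | obs) = 8/55 / 51/110 = 16/51
P(Z=1 | obs) = 7/22 / 51/110 = 35/51

P(Z = 1 | obs) = 35/51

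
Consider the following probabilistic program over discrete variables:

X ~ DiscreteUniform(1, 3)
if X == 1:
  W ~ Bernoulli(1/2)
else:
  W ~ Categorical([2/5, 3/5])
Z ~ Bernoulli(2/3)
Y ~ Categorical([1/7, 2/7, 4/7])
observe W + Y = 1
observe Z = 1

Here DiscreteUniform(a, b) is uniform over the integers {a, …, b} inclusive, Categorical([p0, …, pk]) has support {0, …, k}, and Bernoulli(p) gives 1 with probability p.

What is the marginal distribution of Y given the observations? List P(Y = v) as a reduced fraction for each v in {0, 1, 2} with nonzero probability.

Enumerate traces; 6 have nonzero weight after conditioning:
  (X=1, W=0, Z=1, Y=1) weight 2/63
  (X=1, W=1, Z=1, Y=0) weight 1/63
  (X=2, W=0, Z=1, Y=1) weight 8/315
  (X=2, W=1, Z=1, Y=0) weight 2/105
  (X=3, W=0, Z=1, Y=1) weight 8/315
  (X=3, W=1, Z=1, Y=0) weight 2/105
Group by Y:
  weight(Y=0) = 17/315
  weight(Y=1) = 26/315
Total weight = 17/315 + 26/315 = 43/315
P(Y=0 | obs) = 17/315 / 43/315 = 17/43
P(Y=1 | obs) = 26/315 / 43/315 = 26/43

P(Y=0) = 17/43, P(Y=1) = 26/43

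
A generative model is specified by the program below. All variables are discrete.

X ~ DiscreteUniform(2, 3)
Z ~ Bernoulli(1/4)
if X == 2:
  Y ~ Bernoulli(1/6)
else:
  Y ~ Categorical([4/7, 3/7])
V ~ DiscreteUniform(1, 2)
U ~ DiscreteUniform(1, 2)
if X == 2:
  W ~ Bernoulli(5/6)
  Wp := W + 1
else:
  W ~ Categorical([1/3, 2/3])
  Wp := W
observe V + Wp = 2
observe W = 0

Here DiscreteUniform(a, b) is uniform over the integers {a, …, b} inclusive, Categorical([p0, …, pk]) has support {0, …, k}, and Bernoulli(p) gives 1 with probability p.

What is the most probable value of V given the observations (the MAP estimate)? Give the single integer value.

argmax_v P(V = v | obs) = 2

Enumerate traces; 16 have nonzero weight after conditioning:
  (X=2, Z=0, Y=0, V=1, U=1, W=0) weight 5/384
  (X=2, Z=0, Y=0, V=1, U=2, W=0) weight 5/384
  (X=2, Z=0, Y=1, V=1, U=1, W=0) weight 1/384
  (X=2, Z=0, Y=1, V=1, U=2, W=0) weight 1/384
  (X=2, Z=1, Y=0, V=1, U=1, W=0) weight 5/1152
  (X=2, Z=1, Y=0, V=1, U=2, W=0) weight 5/1152
  (X=2, Z=1, Y=1, V=1, U=1, W=0) weight 1/1152
  (X=2, Z=1, Y=1, V=1, U=2, W=0) weight 1/1152
  (X=3, Z=0, Y=0, V=2, U=1, W=0) weight 1/56
  … 7 more
Group by V:
  weight(V=1) = 1/24
  weight(V=2) = 1/12
Total weight = 1/24 + 1/12 = 1/8
P(V=1 | obs) = 1/24 / 1/8 = 1/3
P(V=2 | obs) = 1/12 / 1/8 = 2/3
argmax = 2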